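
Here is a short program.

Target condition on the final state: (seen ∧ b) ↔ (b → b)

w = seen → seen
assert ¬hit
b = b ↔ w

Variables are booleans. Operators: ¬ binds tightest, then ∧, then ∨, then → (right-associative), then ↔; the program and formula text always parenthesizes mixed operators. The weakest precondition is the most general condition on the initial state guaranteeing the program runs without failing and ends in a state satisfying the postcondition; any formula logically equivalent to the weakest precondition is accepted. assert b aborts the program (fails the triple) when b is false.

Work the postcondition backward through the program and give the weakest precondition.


Working backward. After the program, the postcondition (seen ∧ b) ↔ (b → b) must hold; in canonical form it is seen ∧ b.
Before b := b ↔ w: seen ∧ (b ↔ w)
Before assert ¬hit: (¬hit) ∧ seen ∧ (b ↔ w)
Before w := seen → seen: (¬hit) ∧ seen ∧ b
Answer: WP = (¬hit) ∧ seen ∧ b


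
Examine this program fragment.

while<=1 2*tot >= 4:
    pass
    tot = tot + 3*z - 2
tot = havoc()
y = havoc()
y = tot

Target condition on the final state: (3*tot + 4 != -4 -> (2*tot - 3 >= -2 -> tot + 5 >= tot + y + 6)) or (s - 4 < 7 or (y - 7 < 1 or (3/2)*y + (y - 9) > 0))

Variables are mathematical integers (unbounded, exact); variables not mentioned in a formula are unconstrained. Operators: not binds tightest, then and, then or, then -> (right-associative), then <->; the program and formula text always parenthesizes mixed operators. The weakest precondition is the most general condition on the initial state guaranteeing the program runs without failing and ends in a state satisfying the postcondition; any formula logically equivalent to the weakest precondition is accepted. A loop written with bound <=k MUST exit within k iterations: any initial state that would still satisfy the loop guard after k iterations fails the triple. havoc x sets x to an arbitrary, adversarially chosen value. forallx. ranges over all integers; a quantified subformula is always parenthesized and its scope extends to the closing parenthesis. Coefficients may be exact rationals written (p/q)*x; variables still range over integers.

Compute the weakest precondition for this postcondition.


Working backward. After the program, the postcondition (3*tot + 4 != -4 -> (2*tot - 3 >= -2 -> tot + 5 >= tot + y + 6)) or (s - 4 < 7 or (y - 7 < 1 or (3/2)*y + (y - 9) > 0)) must hold; in canonical form it is (3*tot != -8 -> (2*tot >= 1 -> y <= -1)) or s < 11 or y < 8 or (5/2)*y > 9.
Before y := tot: (3*tot != -8 -> (2*tot >= 1 -> tot <= -1)) or s < 11 or tot < 8 or (5/2)*tot > 9
Before havoc y: (3*tot != -8 -> (2*tot >= 1 -> tot <= -1)) or s < 11 or tot < 8 or (5/2)*tot > 9
Before havoc tot: forall tot_1. ((3*tot_1 != -8 -> (2*tot_1 >= 1 -> tot_1 <= -1)) or s < 11 or tot_1 < 8 or (5/2)*tot_1 > 9)
Before the loop (bound <=1), unroll the exhaustion recursion (WP_0 = exit-now case; WP_j = one more guarded iteration, up to j = 1):
  WP_0: (not (2*tot >= 4)) and (forall tot_1. ((3*tot_1 != -8 -> (2*tot_1 >= 1 -> tot_1 <= -1)) or s < 11 or tot_1 < 8 or (5/2)*tot_1 > 9))
  WP_1: (2*tot >= 4 -> ((not (2*tot + 6*z >= 8)) and (forall tot_1. ((3*tot_1 != -8 -> (2*tot_1 >= 1 -> tot_1 <= -1)) or s < 11 or tot_1 < 8 or (5/2)*tot_1 > 9)))) and ((not (2*tot >= 4)) -> (forall tot_1. ((3*tot_1 != -8 -> (2*tot_1 >= 1 -> tot_1 <= -1)) or s < 11 or tot_1 < 8 or (5/2)*tot_1 > 9)))
So before the loop: (2*tot >= 4 -> ((not (2*tot + 6*z >= 8)) and (forall tot_1. ((3*tot_1 != -8 -> (2*tot_1 >= 1 -> tot_1 <= -1)) or s < 11 or tot_1 < 8 or (5/2)*tot_1 > 9)))) and ((not (2*tot >= 4)) -> (forall tot_1. ((3*tot_1 != -8 -> (2*tot_1 >= 1 -> tot_1 <= -1)) or s < 11 or tot_1 < 8 or (5/2)*tot_1 > 9)))
Answer: WP = (2*tot >= 4 -> ((not (2*tot + 6*z >= 8)) and (forall tot_1. ((3*tot_1 != -8 -> (2*tot_1 >= 1 -> tot_1 <= -1)) or s < 11 or tot_1 < 8 or (5/2)*tot_1 > 9)))) and ((not (2*tot >= 4)) -> (forall tot_1. ((3*tot_1 != -8 -> (2*tot_1 >= 1 -> tot_1 <= -1)) or s < 11 or tot_1 < 8 or (5/2)*tot_1 > 9)))


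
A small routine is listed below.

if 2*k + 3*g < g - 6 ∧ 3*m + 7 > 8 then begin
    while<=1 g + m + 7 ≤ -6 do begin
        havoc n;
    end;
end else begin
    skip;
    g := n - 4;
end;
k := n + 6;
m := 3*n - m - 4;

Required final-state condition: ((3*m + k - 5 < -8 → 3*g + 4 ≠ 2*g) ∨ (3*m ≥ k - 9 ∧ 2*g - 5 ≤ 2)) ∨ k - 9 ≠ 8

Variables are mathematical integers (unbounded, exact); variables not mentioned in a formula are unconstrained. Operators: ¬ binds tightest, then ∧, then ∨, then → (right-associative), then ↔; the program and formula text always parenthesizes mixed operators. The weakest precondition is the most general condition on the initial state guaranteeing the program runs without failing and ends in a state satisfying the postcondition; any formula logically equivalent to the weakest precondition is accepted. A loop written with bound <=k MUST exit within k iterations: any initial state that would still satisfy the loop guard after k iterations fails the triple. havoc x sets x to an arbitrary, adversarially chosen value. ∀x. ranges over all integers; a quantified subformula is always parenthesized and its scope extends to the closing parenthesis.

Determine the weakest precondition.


Working backward. After the program, the postcondition ((3*m + k - 5 < -8 → 3*g + 4 ≠ 2*g) ∨ (3*m ≥ k - 9 ∧ 2*g - 5 ≤ 2)) ∨ k - 9 ≠ 8 must hold; in canonical form it is (k + 3*m < -3 → g ≠ -4) ∨ (3*m ≥ k - 9 ∧ 2*g ≤ 7) ∨ k ≠ 17.
Before m := 3*n - m - 4: (k + 9*n < 3*m + 9 → g ≠ -4) ∨ (9*n ≥ k + 3*m + 3 ∧ 2*g ≤ 7) ∨ k ≠ 17
Before k := n + 6: (10*n < 3*m + 3 → g ≠ -4) ∨ (8*n ≥ 3*m + 9 ∧ 2*g ≤ 7) ∨ n ≠ 11
Then branch requires (g + m ≤ -13 → (∀n_1. ((¬(g + m ≤ -13)) ∧ ((10*n_1 < 3*m + 3 → g ≠ -4) ∨ (8*n_1 ≥ 3*m + 9 ∧ 2*g ≤ 7) ∨ n_1 ≠ 11)))) ∧ ((¬(g + m ≤ -13)) → ((10*n < 3*m + 3 → g ≠ -4) ∨ (8*n ≥ 3*m + 9 ∧ 2*g ≤ 7) ∨ n ≠ 11)); else branch requires (10*n < 3*m + 3 → n ≠ 0) ∨ (8*n ≥ 3*m + 9 ∧ 2*n ≤ 15) ∨ n ≠ 11.
Before the if: ((2*g + 2*k < -6 ∧ 3*m > 1) → ((g + m ≤ -13 → (∀n_1. ((¬(g + m ≤ -13)) ∧ ((10*n_1 < 3*m + 3 → g ≠ -4) ∨ (8*n_1 ≥ 3*m + 9 ∧ 2*g ≤ 7) ∨ n_1 ≠ 11)))) ∧ ((¬(g + m ≤ -13)) → ((10*n < 3*m + 3 → g ≠ -4) ∨ (8*n ≥ 3*m + 9 ∧ 2*g ≤ 7) ∨ n ≠ 11)))) ∧ ((¬(2*g + 2*k < -6 ∧ 3*m > 1)) → ((10*n < 3*m + 3 → n ≠ 0) ∨ (8*n ≥ 3*m + 9 ∧ 2*n ≤ 15) ∨ n ≠ 11))
Answer: WP = ((2*g + 2*k < -6 ∧ 3*m > 1) → ((g + m ≤ -13 → (∀n_1. ((¬(g + m ≤ -13)) ∧ ((10*n_1 < 3*m + 3 → g ≠ -4) ∨ (8*n_1 ≥ 3*m + 9 ∧ 2*g ≤ 7) ∨ n_1 ≠ 11)))) ∧ ((¬(g + m ≤ -13)) → ((10*n < 3*m + 3 → g ≠ -4) ∨ (8*n ≥ 3*m + 9 ∧ 2*g ≤ 7) ∨ n ≠ 11)))) ∧ ((¬(2*g + 2*k < -6 ∧ 3*m > 1)) → ((10*n < 3*m + 3 → n ≠ 0) ∨ (8*n ≥ 3*m + 9 ∧ 2*n ≤ 15) ∨ n ≠ 11))


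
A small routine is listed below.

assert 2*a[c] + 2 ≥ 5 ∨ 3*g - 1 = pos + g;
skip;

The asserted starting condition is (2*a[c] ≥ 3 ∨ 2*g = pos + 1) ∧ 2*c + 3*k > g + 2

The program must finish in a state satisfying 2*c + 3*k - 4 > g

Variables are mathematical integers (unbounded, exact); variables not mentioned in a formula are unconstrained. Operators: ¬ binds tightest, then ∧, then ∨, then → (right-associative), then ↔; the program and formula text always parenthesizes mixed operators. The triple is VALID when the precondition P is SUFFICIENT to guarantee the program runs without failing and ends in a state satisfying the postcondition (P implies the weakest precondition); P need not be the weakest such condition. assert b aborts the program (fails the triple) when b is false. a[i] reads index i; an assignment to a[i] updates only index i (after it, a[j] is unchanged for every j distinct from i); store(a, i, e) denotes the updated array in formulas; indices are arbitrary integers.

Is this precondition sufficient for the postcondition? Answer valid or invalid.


Working backward. After the program, the postcondition 2*c + 3*k - 4 > g must hold; in canonical form it is 2*c + 3*k > g + 4.
Before skip: 2*c + 3*k > g + 4
Before assert 2*a[c] + 2 ≥ 5 ∨ 3*g - 1 = pos + g: (2*a[c] ≥ 3 ∨ 2*g = pos + 1) ∧ 2*c + 3*k > g + 4
The weakest precondition is (2*a[c] ≥ 3 ∨ 2*g = pos + 1) ∧ 2*c + 3*k > g + 4.
Check whether (2*a[c] ≥ 3 ∨ 2*g = pos + 1) ∧ 2*c + 3*k > g + 2 implies it.
Countermodel: at the initial state a = {[3] = 0, elsewhere 0}, c = 3, g = 0, k = -1, pos = -1, the precondition holds but the weakest precondition fails.
Answer: invalid


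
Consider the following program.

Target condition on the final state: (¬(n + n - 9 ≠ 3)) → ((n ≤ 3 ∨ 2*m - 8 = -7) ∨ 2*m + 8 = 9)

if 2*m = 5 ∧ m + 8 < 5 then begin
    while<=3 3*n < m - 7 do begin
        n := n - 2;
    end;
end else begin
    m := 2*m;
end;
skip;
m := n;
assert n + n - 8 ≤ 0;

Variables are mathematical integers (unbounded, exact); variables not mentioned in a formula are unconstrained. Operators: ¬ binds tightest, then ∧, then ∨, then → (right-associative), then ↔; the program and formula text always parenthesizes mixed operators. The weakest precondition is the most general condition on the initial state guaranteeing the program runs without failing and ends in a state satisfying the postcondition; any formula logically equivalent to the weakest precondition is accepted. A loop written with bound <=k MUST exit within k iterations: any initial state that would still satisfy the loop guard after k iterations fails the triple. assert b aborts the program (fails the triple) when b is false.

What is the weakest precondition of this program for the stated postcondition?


Working backward. After the program, the postcondition (¬(n + n - 9 ≠ 3)) → ((n ≤ 3 ∨ 2*m - 8 = -7) ∨ 2*m + 8 = 9) must hold; in canonical form it is (¬(2*n ≠ 12)) → (n ≤ 3 ∨ 2*m = 1).
Before assert n + n - 8 ≤ 0: 2*n ≤ 8 ∧ ((¬(2*n ≠ 12)) → (n ≤ 3 ∨ 2*m = 1))
Before m := n: 2*n ≤ 8 ∧ ((¬(2*n ≠ 12)) → (n ≤ 3 ∨ 2*n = 1))
Before skip: 2*n ≤ 8 ∧ ((¬(2*n ≠ 12)) → (n ≤ 3 ∨ 2*n = 1))
Then branch requires (3*n < m - 7 → ((3*n < m - 1 → ((3*n < m + 5 → ((¬(3*n < m + 11)) ∧ 2*n ≤ 20 ∧ ((¬(2*n ≠ 24)) → (n ≤ 9 ∨ 2*n = 13)))) ∧ ((¬(3*n < m + 5)) → (2*n ≤ 16 ∧ ((¬(2*n ≠ 20)) → (n ≤ 7 ∨ 2*n = 9)))))) ∧ ((¬(3*n < m - 1)) → (2*n ≤ 12 ∧ ((¬(2*n ≠ 16)) → (n ≤ 5 ∨ 2*n = 5)))))) ∧ ((¬(3*n < m - 7)) → (2*n ≤ 8 ∧ ((¬(2*n ≠ 12)) → (n ≤ 3 ∨ 2*n = 1)))); else branch requires 2*n ≤ 8 ∧ ((¬(2*n ≠ 12)) → (n ≤ 3 ∨ 2*n = 1)).
Before the if: ((2*m = 5 ∧ m < -3) → ((3*n < m - 7 → ((3*n < m - 1 → ((3*n < m + 5 → ((¬(3*n < m + 11)) ∧ 2*n ≤ 20 ∧ ((¬(2*n ≠ 24)) → (n ≤ 9 ∨ 2*n = 13)))) ∧ ((¬(3*n < m + 5)) → (2*n ≤ 16 ∧ ((¬(2*n ≠ 20)) → (n ≤ 7 ∨ 2*n = 9)))))) ∧ ((¬(3*n < m - 1)) → (2*n ≤ 12 ∧ ((¬(2*n ≠ 16)) → (n ≤ 5 ∨ 2*n = 5)))))) ∧ ((¬(3*n < m - 7)) → (2*n ≤ 8 ∧ ((¬(2*n ≠ 12)) → (n ≤ 3 ∨ 2*n = 1)))))) ∧ ((¬(2*m = 5 ∧ m < -3)) → (2*n ≤ 8 ∧ ((¬(2*n ≠ 12)) → (n ≤ 3 ∨ 2*n = 1))))
Answer: WP = ((2*m = 5 ∧ m < -3) → ((3*n < m - 7 → ((3*n < m - 1 → ((3*n < m + 5 → ((¬(3*n < m + 11)) ∧ 2*n ≤ 20 ∧ ((¬(2*n ≠ 24)) → (n ≤ 9 ∨ 2*n = 13)))) ∧ ((¬(3*n < m + 5)) → (2*n ≤ 16 ∧ ((¬(2*n ≠ 20)) → (n ≤ 7 ∨ 2*n = 9)))))) ∧ ((¬(3*n < m - 1)) → (2*n ≤ 12 ∧ ((¬(2*n ≠ 16)) → (n ≤ 5 ∨ 2*n = 5)))))) ∧ ((¬(3*n < m - 7)) → (2*n ≤ 8 ∧ ((¬(2*n ≠ 12)) → (n ≤ 3 ∨ 2*n = 1)))))) ∧ ((¬(2*m = 5 ∧ m < -3)) → (2*n ≤ 8 ∧ ((¬(2*n ≠ 12)) → (n ≤ 3 ∨ 2*n = 1))))


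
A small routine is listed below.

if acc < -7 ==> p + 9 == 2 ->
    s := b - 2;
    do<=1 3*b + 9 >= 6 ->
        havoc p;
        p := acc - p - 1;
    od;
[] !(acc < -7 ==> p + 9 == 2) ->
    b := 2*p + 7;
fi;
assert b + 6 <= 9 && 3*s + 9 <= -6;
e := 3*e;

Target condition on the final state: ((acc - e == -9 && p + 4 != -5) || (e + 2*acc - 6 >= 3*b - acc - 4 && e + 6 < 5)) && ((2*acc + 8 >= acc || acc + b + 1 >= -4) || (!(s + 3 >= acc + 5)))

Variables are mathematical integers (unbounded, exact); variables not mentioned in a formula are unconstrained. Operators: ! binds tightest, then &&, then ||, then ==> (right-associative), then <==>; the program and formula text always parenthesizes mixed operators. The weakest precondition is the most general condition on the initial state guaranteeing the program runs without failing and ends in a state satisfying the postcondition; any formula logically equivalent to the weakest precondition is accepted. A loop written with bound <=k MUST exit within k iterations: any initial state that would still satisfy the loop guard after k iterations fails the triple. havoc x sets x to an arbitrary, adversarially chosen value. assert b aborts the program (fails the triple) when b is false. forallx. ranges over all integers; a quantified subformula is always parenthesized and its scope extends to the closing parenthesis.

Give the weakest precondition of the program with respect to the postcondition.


Working backward. After the program, the postcondition ((acc - e == -9 && p + 4 != -5) || (e + 2*acc - 6 >= 3*b - acc - 4 && e + 6 < 5)) && ((2*acc + 8 >= acc || acc + b + 1 >= -4) || (!(s + 3 >= acc + 5))) must hold; in canonical form it is ((acc == e - 9 && p != -9) || (3*acc + e >= 3*b + 2 && e < -1)) && (acc >= -8 || acc + b >= -5 || (!(s >= acc + 2))).
Before e := 3*e: ((acc == 3*e - 9 && p != -9) || (3*acc + 3*e >= 3*b + 2 && 3*e < -1)) && (acc >= -8 || acc + b >= -5 || (!(s >= acc + 2)))
Before assert b + 6 <= 9 && 3*s + 9 <= -6: b <= 3 && 3*s <= -15 && ((acc == 3*e - 9 && p != -9) || (3*acc + 3*e >= 3*b + 2 && 3*e < -1)) && (acc >= -8 || acc + b >= -5 || (!(s >= acc + 2)))
Then branch requires (3*b >= -3 ==> (forall p_1. ((!(3*b >= -3)) && b <= 3 && 3*b <= -9 && ((acc == 3*e - 9 && acc != p_1 - 8) || (3*acc + 3*e >= 3*b + 2 && 3*e < -1)) && (acc >= -8 || acc + b >= -5 || (!(b >= acc + 4)))))) && ((!(3*b >= -3)) ==> (b <= 3 && 3*b <= -9 && ((acc == 3*e - 9 && p != -9) || (3*acc + 3*e >= 3*b + 2 && 3*e < -1)) && (acc >= -8 || acc + b >= -5 || (!(b >= acc + 4))))); else branch requires 2*p <= -4 && 3*s <= -15 && ((acc == 3*e - 9 && p != -9) || (3*acc + 3*e >= 6*p + 23 && 3*e < -1)) && (acc >= -8 || acc + 2*p >= -12 || (!(s >= acc + 2))).
Before the if: ((acc < -7 ==> p == -7) ==> ((3*b >= -3 ==> (forall p_1. ((!(3*b >= -3)) && b <= 3 && 3*b <= -9 && ((acc == 3*e - 9 && acc != p_1 - 8) || (3*acc + 3*e >= 3*b + 2 && 3*e < -1)) && (acc >= -8 || acc + b >= -5 || (!(b >= acc + 4)))))) && ((!(3*b >= -3)) ==> (b <= 3 && 3*b <= -9 && ((acc == 3*e - 9 && p != -9) || (3*acc + 3*e >= 3*b + 2 && 3*e < -1)) && (acc >= -8 || acc + b >= -5 || (!(b >= acc + 4))))))) && ((!(acc < -7 ==> p == -7)) ==> (2*p <= -4 && 3*s <= -15 && ((acc == 3*e - 9 && p != -9) || (3*acc + 3*e >= 6*p + 23 && 3*e < -1)) && (acc >= -8 || acc + 2*p >= -12 || (!(s >= acc + 2)))))
Answer: WP = ((acc < -7 ==> p == -7) ==> ((3*b >= -3 ==> (forall p_1. ((!(3*b >= -3)) && b <= 3 && 3*b <= -9 && ((acc == 3*e - 9 && acc != p_1 - 8) || (3*acc + 3*e >= 3*b + 2 && 3*e < -1)) && (acc >= -8 || acc + b >= -5 || (!(b >= acc + 4)))))) && ((!(3*b >= -3)) ==> (b <= 3 && 3*b <= -9 && ((acc == 3*e - 9 && p != -9) || (3*acc + 3*e >= 3*b + 2 && 3*e < -1)) && (acc >= -8 || acc + b >= -5 || (!(b >= acc + 4))))))) && ((!(acc < -7 ==> p == -7)) ==> (2*p <= -4 && 3*s <= -15 && ((acc == 3*e - 9 && p != -9) || (3*acc + 3*e >= 6*p + 23 && 3*e < -1)) && (acc >= -8 || acc + 2*p >= -12 || (!(s >= acc + 2)))))


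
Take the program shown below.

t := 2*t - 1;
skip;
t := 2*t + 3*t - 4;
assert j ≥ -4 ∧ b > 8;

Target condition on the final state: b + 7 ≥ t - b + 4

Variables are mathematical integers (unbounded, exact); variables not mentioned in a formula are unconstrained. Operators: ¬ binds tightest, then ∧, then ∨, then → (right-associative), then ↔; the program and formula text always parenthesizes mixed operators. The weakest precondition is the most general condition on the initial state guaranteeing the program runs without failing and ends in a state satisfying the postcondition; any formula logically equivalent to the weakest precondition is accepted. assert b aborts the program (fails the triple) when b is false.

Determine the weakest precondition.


Working backward. After the program, the postcondition b + 7 ≥ t - b + 4 must hold; in canonical form it is 2*b ≥ t - 3.
Before assert j ≥ -4 ∧ b > 8: j ≥ -4 ∧ b > 8 ∧ 2*b ≥ t - 3
Before t := 2*t + 3*t - 4: j ≥ -4 ∧ b > 8 ∧ 2*b ≥ 5*t - 7
Before skip: j ≥ -4 ∧ b > 8 ∧ 2*b ≥ 5*t - 7
Before t := 2*t - 1: j ≥ -4 ∧ b > 8 ∧ 2*b ≥ 10*t - 12
Answer: WP = j ≥ -4 ∧ b > 8 ∧ 2*b ≥ 10*t - 12


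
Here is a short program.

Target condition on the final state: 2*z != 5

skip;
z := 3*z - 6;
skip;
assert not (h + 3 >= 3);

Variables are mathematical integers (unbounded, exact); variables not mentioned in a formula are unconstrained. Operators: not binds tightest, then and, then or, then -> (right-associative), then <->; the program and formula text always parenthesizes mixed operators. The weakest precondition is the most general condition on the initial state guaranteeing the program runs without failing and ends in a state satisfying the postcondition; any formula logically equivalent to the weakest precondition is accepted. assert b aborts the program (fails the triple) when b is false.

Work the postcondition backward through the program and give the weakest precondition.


Working backward. After the program, 2*z != 5 must hold.
Before assert not (h + 3 >= 3): (not (h >= 0)) and 2*z != 5
Before skip: (not (h >= 0)) and 2*z != 5
Before z := 3*z - 6: (not (h >= 0)) and 6*z != 17
Before skip: (not (h >= 0)) and 6*z != 17
Answer: WP = (not (h >= 0)) and 6*z != 17


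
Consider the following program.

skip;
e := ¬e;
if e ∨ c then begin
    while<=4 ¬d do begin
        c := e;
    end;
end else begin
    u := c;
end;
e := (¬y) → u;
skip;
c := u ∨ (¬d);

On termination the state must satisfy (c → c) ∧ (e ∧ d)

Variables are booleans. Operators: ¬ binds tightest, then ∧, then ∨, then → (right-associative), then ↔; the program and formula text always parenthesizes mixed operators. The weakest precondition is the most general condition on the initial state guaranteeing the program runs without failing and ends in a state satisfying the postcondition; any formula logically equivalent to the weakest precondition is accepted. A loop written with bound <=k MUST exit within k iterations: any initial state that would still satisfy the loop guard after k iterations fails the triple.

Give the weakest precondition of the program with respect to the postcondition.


Working backward. After the program, the postcondition (c → c) ∧ (e ∧ d) must hold; in canonical form it is e ∧ d.
Before c := u ∨ (¬d): e ∧ d
Before skip: e ∧ d
Before e := (¬y) → u: ((¬y) → u) ∧ d
Then branch requires ((¬d) → (((¬d) → (((¬d) → (((¬d) → (d ∧ ((¬y) → u))) ∧ (d → (((¬y) → u) ∧ d)))) ∧ (d → (((¬y) → u) ∧ d)))) ∧ (d → (((¬y) → u) ∧ d)))) ∧ (d → (((¬y) → u) ∧ d)); else branch requires ((¬y) → c) ∧ d.
Before the if: ((e ∨ c) → (((¬d) → (((¬d) → (((¬d) → (((¬d) → (d ∧ ((¬y) → u))) ∧ (d → (((¬y) → u) ∧ d)))) ∧ (d → (((¬y) → u) ∧ d)))) ∧ (d → (((¬y) → u) ∧ d)))) ∧ (d → (((¬y) → u) ∧ d)))) ∧ ((¬(e ∨ c)) → (((¬y) → c) ∧ d))
Before e := ¬e: (((¬e) ∨ c) → (((¬d) → (((¬d) → (((¬d) → (((¬d) → (d ∧ ((¬y) → u))) ∧ (d → (((¬y) → u) ∧ d)))) ∧ (d → (((¬y) → u) ∧ d)))) ∧ (d → (((¬y) → u) ∧ d)))) ∧ (d → (((¬y) → u) ∧ d)))) ∧ ((¬((¬e) ∨ c)) → (((¬y) → c) ∧ d))
Before skip: (((¬e) ∨ c) → (((¬d) → (((¬d) → (((¬d) → (((¬d) → (d ∧ ((¬y) → u))) ∧ (d → (((¬y) → u) ∧ d)))) ∧ (d → (((¬y) → u) ∧ d)))) ∧ (d → (((¬y) → u) ∧ d)))) ∧ (d → (((¬y) → u) ∧ d)))) ∧ ((¬((¬e) ∨ c)) → (((¬y) → c) ∧ d))
Answer: WP = (((¬e) ∨ c) → (((¬d) → (((¬d) → (((¬d) → (((¬d) → (d ∧ ((¬y) → u))) ∧ (d → (((¬y) → u) ∧ d)))) ∧ (d → (((¬y) → u) ∧ d)))) ∧ (d → (((¬y) → u) ∧ d)))) ∧ (d → (((¬y) → u) ∧ d)))) ∧ ((¬((¬e) ∨ c)) → (((¬y) → c) ∧ d))


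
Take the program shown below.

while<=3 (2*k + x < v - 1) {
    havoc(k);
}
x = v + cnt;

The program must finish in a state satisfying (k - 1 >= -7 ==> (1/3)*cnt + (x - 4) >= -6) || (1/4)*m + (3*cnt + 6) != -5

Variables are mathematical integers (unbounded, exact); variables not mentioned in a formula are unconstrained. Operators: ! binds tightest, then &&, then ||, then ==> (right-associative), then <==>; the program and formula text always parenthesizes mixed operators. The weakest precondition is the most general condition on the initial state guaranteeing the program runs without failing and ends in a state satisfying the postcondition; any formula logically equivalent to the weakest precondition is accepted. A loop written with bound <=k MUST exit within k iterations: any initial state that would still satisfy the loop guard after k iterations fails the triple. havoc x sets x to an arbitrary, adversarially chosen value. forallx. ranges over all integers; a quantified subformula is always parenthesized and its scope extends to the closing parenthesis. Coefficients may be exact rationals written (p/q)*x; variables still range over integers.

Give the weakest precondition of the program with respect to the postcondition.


Working backward. After the program, the postcondition (k - 1 >= -7 ==> (1/3)*cnt + (x - 4) >= -6) || (1/4)*m + (3*cnt + 6) != -5 must hold; in canonical form it is (k >= -6 ==> (1/3)*cnt + x >= -2) || 3*cnt + (1/4)*m != -11.
Before x := v + cnt: (k >= -6 ==> (4/3)*cnt + v >= -2) || 3*cnt + (1/4)*m != -11
Before the loop (bound <=3), unroll the exhaustion recursion (WP_0 = exit-now case; WP_j = one more guarded iteration, up to j = 3):
  WP_0: (!(2*k + x < v - 1)) && ((k >= -6 ==> (4/3)*cnt + v >= -2) || 3*cnt + (1/4)*m != -11)
  WP_1: (2*k + x < v - 1 ==> (forall k_1. ((!(2*k_1 + x < v - 1)) && ((k_1 >= -6 ==> (4/3)*cnt + v >= -2) || 3*cnt + (1/4)*m != -11)))) && ((!(2*k + x < v - 1)) ==> ((k >= -6 ==> (4/3)*cnt + v >= -2) || 3*cnt + (1/4)*m != -11))
  WP_2: (2*k + x < v - 1 ==> (forall k_2. ((2*k_2 + x < v - 1 ==> (forall k_1. ((!(2*k_1 + x < v - 1)) && ((k_1 >= -6 ==> (4/3)*cnt + v >= -2) || 3*cnt + (1/4)*m != -11)))) && ((!(2*k_2 + x < v - 1)) ==> ((k_2 >= -6 ==> (4/3)*cnt + v >= -2) || 3*cnt + (1/4)*m != -11))))) && ((!(2*k + x < v - 1)) ==> ((k >= -6 ==> (4/3)*cnt + v >= -2) || 3*cnt + (1/4)*m != -11))
  WP_3: (2*k + x < v - 1 ==> (forall k_3. ((2*k_3 + x < v - 1 ==> (forall k_2. ((2*k_2 + x < v - 1 ==> (forall k_1. ((!(2*k_1 + x < v - 1)) && ((k_1 >= -6 ==> (4/3)*cnt + v >= -2) || 3*cnt + (1/4)*m != -11)))) && ((!(2*k_2 + x < v - 1)) ==> ((k_2 >= -6 ==> (4/3)*cnt + v >= -2) || 3*cnt + (1/4)*m != -11))))) && ((!(2*k_3 + x < v - 1)) ==> ((k_3 >= -6 ==> (4/3)*cnt + v >= -2) || 3*cnt + (1/4)*m != -11))))) && ((!(2*k + x < v - 1)) ==> ((k >= -6 ==> (4/3)*cnt + v >= -2) || 3*cnt + (1/4)*m != -11))
So before the loop: (2*k + x < v - 1 ==> (forall k_3. ((2*k_3 + x < v - 1 ==> (forall k_2. ((2*k_2 + x < v - 1 ==> (forall k_1. ((!(2*k_1 + x < v - 1)) && ((k_1 >= -6 ==> (4/3)*cnt + v >= -2) || 3*cnt + (1/4)*m != -11)))) && ((!(2*k_2 + x < v - 1)) ==> ((k_2 >= -6 ==> (4/3)*cnt + v >= -2) || 3*cnt + (1/4)*m != -11))))) && ((!(2*k_3 + x < v - 1)) ==> ((k_3 >= -6 ==> (4/3)*cnt + v >= -2) || 3*cnt + (1/4)*m != -11))))) && ((!(2*k + x < v - 1)) ==> ((k >= -6 ==> (4/3)*cnt + v >= -2) || 3*cnt + (1/4)*m != -11))
Answer: WP = (2*k + x < v - 1 ==> (forall k_3. ((2*k_3 + x < v - 1 ==> (forall k_2. ((2*k_2 + x < v - 1 ==> (forall k_1. ((!(2*k_1 + x < v - 1)) && ((k_1 >= -6 ==> (4/3)*cnt + v >= -2) || 3*cnt + (1/4)*m != -11)))) && ((!(2*k_2 + x < v - 1)) ==> ((k_2 >= -6 ==> (4/3)*cnt + v >= -2) || 3*cnt + (1/4)*m != -11))))) && ((!(2*k_3 + x < v - 1)) ==> ((k_3 >= -6 ==> (4/3)*cnt + v >= -2) || 3*cnt + (1/4)*m != -11))))) && ((!(2*k + x < v - 1)) ==> ((k >= -6 ==> (4/3)*cnt + v >= -2) || 3*cnt + (1/4)*m != -11))


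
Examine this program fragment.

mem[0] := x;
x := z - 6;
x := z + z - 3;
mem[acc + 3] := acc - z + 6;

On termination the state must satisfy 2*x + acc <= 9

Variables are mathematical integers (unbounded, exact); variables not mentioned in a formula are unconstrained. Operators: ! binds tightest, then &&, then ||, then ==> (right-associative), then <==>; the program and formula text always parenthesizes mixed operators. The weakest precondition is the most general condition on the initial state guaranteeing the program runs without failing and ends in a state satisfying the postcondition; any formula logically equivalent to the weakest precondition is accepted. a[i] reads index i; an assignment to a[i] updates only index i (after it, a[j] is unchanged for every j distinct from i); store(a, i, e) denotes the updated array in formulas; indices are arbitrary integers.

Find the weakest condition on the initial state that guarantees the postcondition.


Working backward. After the program, the postcondition 2*x + acc <= 9 must hold; in canonical form it is acc + 2*x <= 9.
Before mem[acc + 3] := acc - z + 6: acc + 2*x <= 9
Before x := z + z - 3: acc + 4*z <= 15
Before x := z - 6: acc + 4*z <= 15
Before mem[0] := x: acc + 4*z <= 15
Answer: WP = acc + 4*z <= 15


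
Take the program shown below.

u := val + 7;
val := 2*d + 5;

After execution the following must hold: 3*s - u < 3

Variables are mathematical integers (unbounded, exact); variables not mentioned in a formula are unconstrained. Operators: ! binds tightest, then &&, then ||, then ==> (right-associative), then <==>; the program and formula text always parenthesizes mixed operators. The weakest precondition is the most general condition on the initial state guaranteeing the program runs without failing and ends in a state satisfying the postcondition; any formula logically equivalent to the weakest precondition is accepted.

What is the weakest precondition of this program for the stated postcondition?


Working backward. After the program, the postcondition 3*s - u < 3 must hold; in canonical form it is 3*s < u + 3.
Before val := 2*d + 5: 3*s < u + 3
Before u := val + 7: 3*s < val + 10
Answer: WP = 3*s < val + 10


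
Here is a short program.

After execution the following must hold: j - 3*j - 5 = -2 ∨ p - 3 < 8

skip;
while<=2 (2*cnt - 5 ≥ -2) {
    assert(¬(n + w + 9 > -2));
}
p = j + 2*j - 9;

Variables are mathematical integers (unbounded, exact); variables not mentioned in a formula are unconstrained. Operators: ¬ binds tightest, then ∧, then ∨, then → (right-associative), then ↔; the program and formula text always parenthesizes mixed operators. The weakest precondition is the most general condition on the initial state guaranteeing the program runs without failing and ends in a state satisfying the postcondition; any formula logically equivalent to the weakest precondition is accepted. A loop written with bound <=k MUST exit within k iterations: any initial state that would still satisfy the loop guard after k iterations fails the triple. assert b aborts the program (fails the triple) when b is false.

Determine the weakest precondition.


Working backward. After the program, the postcondition j - 3*j - 5 = -2 ∨ p - 3 < 8 must hold; in canonical form it is 2*j = -3 ∨ p < 11.
Before p := j + 2*j - 9: 2*j = -3 ∨ 3*j < 20
Before the loop (bound <=2), unroll the exhaustion recursion (WP_0 = exit-now case; WP_j = one more guarded iteration, up to j = 2):
  WP_0: (¬(2*cnt ≥ 3)) ∧ (2*j = -3 ∨ 3*j < 20)
  WP_1: (2*cnt ≥ 3 → ((¬(n + w > -11)) ∧ (¬(2*cnt ≥ 3)) ∧ (2*j = -3 ∨ 3*j < 20))) ∧ ((¬(2*cnt ≥ 3)) → (2*j = -3 ∨ 3*j < 20))
  WP_2: (2*cnt ≥ 3 → ((¬(n + w > -11)) ∧ (2*cnt ≥ 3 → ((¬(n + w > -11)) ∧ (¬(2*cnt ≥ 3)) ∧ (2*j = -3 ∨ 3*j < 20))) ∧ ((¬(2*cnt ≥ 3)) → (2*j = -3 ∨ 3*j < 20)))) ∧ ((¬(2*cnt ≥ 3)) → (2*j = -3 ∨ 3*j < 20))
So before the loop: (2*cnt ≥ 3 → ((¬(n + w > -11)) ∧ (2*cnt ≥ 3 → ((¬(n + w > -11)) ∧ (¬(2*cnt ≥ 3)) ∧ (2*j = -3 ∨ 3*j < 20))) ∧ ((¬(2*cnt ≥ 3)) → (2*j = -3 ∨ 3*j < 20)))) ∧ ((¬(2*cnt ≥ 3)) → (2*j = -3 ∨ 3*j < 20))
Before skip: (2*cnt ≥ 3 → ((¬(n + w > -11)) ∧ (2*cnt ≥ 3 → ((¬(n + w > -11)) ∧ (¬(2*cnt ≥ 3)) ∧ (2*j = -3 ∨ 3*j < 20))) ∧ ((¬(2*cnt ≥ 3)) → (2*j = -3 ∨ 3*j < 20)))) ∧ ((¬(2*cnt ≥ 3)) → (2*j = -3 ∨ 3*j < 20))
Answer: WP = (2*cnt ≥ 3 → ((¬(n + w > -11)) ∧ (2*cnt ≥ 3 → ((¬(n + w > -11)) ∧ (¬(2*cnt ≥ 3)) ∧ (2*j = -3 ∨ 3*j < 20))) ∧ ((¬(2*cnt ≥ 3)) → (2*j = -3 ∨ 3*j < 20)))) ∧ ((¬(2*cnt ≥ 3)) → (2*j = -3 ∨ 3*j < 20))


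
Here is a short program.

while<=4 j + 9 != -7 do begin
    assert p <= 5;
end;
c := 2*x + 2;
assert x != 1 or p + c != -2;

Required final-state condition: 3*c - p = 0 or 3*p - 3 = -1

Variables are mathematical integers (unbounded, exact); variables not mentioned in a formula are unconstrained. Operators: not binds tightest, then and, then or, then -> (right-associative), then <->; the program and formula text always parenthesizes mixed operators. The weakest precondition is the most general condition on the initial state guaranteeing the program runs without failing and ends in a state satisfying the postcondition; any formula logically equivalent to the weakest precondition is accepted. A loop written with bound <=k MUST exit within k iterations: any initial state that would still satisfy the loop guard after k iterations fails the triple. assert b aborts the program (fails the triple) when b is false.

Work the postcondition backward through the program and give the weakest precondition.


Working backward. After the program, the postcondition 3*c - p = 0 or 3*p - 3 = -1 must hold; in canonical form it is 3*c = p or 3*p = 2.
Before assert x != 1 or p + c != -2: (x != 1 or c + p != -2) and (3*c = p or 3*p = 2)
Before c := 2*x + 2: (x != 1 or p + 2*x != -4) and (6*x = p - 6 or 3*p = 2)
Before the loop (bound <=4), unroll the exhaustion recursion (WP_0 = exit-now case; WP_j = one more guarded iteration, up to j = 4):
  WP_0: (not (j != -16)) and (x != 1 or p + 2*x != -4) and (6*x = p - 6 or 3*p = 2)
  WP_1: (j != -16 -> (p <= 5 and (not (j != -16)) and (x != 1 or p + 2*x != -4) and (6*x = p - 6 or 3*p = 2))) and ((not (j != -16)) -> ((x != 1 or p + 2*x != -4) and (6*x = p - 6 or 3*p = 2)))
  WP_2: (j != -16 -> (p <= 5 and (j != -16 -> (p <= 5 and (not (j != -16)) and (x != 1 or p + 2*x != -4) and (6*x = p - 6 or 3*p = 2))) and ((not (j != -16)) -> ((x != 1 or p + 2*x != -4) and (6*x = p - 6 or 3*p = 2))))) and ((not (j != -16)) -> ((x != 1 or p + 2*x != -4) and (6*x = p - 6 or 3*p = 2)))
  WP_3: (j != -16 -> (p <= 5 and (j != -16 -> (p <= 5 and (j != -16 -> (p <= 5 and (not (j != -16)) and (x != 1 or p + 2*x != -4) and (6*x = p - 6 or 3*p = 2))) and ((not (j != -16)) -> ((x != 1 or p + 2*x != -4) and (6*x = p - 6 or 3*p = 2))))) and ((not (j != -16)) -> ((x != 1 or p + 2*x != -4) and (6*x = p - 6 or 3*p = 2))))) and ((not (j != -16)) -> ((x != 1 or p + 2*x != -4) and (6*x = p - 6 or 3*p = 2)))
  WP_4: (j != -16 -> (p <= 5 and (j != -16 -> (p <= 5 and (j != -16 -> (p <= 5 and (j != -16 -> (p <= 5 and (not (j != -16)) and (x != 1 or p + 2*x != -4) and (6*x = p - 6 or 3*p = 2))) and ((not (j != -16)) -> ((x != 1 or p + 2*x != -4) and (6*x = p - 6 or 3*p = 2))))) and ((not (j != -16)) -> ((x != 1 or p + 2*x != -4) and (6*x = p - 6 or 3*p = 2))))) and ((not (j != -16)) -> ((x != 1 or p + 2*x != -4) and (6*x = p - 6 or 3*p = 2))))) and ((not (j != -16)) -> ((x != 1 or p + 2*x != -4) and (6*x = p - 6 or 3*p = 2)))
So before the loop: (j != -16 -> (p <= 5 and (j != -16 -> (p <= 5 and (j != -16 -> (p <= 5 and (j != -16 -> (p <= 5 and (not (j != -16)) and (x != 1 or p + 2*x != -4) and (6*x = p - 6 or 3*p = 2))) and ((not (j != -16)) -> ((x != 1 or p + 2*x != -4) and (6*x = p - 6 or 3*p = 2))))) and ((not (j != -16)) -> ((x != 1 or p + 2*x != -4) and (6*x = p - 6 or 3*p = 2))))) and ((not (j != -16)) -> ((x != 1 or p + 2*x != -4) and (6*x = p - 6 or 3*p = 2))))) and ((not (j != -16)) -> ((x != 1 or p + 2*x != -4) and (6*x = p - 6 or 3*p = 2)))
Answer: WP = (j != -16 -> (p <= 5 and (j != -16 -> (p <= 5 and (j != -16 -> (p <= 5 and (j != -16 -> (p <= 5 and (not (j != -16)) and (x != 1 or p + 2*x != -4) and (6*x = p - 6 or 3*p = 2))) and ((not (j != -16)) -> ((x != 1 or p + 2*x != -4) and (6*x = p - 6 or 3*p = 2))))) and ((not (j != -16)) -> ((x != 1 or p + 2*x != -4) and (6*x = p - 6 or 3*p = 2))))) and ((not (j != -16)) -> ((x != 1 or p + 2*x != -4) and (6*x = p - 6 or 3*p = 2))))) and ((not (j != -16)) -> ((x != 1 or p + 2*x != -4) and (6*x = p - 6 or 3*p = 2)))


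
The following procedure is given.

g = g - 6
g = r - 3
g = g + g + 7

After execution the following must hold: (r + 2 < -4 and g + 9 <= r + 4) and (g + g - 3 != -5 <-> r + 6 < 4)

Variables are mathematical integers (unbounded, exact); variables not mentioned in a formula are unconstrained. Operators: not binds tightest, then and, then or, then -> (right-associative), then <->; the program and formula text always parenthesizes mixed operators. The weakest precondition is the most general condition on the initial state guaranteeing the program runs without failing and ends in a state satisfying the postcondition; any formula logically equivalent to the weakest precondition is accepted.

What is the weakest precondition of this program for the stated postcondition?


Working backward. After the program, the postcondition (r + 2 < -4 and g + 9 <= r + 4) and (g + g - 3 != -5 <-> r + 6 < 4) must hold; in canonical form it is r < -6 and g <= r - 5 and (2*g != -2 <-> r < -2).
Before g := g + g + 7: r < -6 and 2*g <= r - 12 and (4*g != -16 <-> r < -2)
Before g := r - 3: r < -6 and r <= -6 and (4*r != -4 <-> r < -2)
Before g := g - 6: r < -6 and r <= -6 and (4*r != -4 <-> r < -2)
Answer: WP = r < -6 and r <= -6 and (4*r != -4 <-> r < -2)


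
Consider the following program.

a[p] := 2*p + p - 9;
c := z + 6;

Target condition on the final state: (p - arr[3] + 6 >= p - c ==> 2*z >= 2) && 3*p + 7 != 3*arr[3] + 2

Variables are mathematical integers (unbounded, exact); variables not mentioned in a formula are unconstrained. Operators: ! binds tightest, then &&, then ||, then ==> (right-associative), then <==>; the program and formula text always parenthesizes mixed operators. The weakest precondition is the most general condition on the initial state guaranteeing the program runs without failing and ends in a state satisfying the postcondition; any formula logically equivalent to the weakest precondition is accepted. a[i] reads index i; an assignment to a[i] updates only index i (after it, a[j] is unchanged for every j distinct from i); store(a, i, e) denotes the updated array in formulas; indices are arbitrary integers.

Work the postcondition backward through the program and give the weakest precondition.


Working backward. After the program, the postcondition (p - arr[3] + 6 >= p - c ==> 2*z >= 2) && 3*p + 7 != 3*arr[3] + 2 must hold; in canonical form it is (c >= arr[3] - 6 ==> 2*z >= 2) && 3*p != 3*arr[3] - 5.
Before c := z + 6: (z >= arr[3] - 12 ==> 2*z >= 2) && 3*p != 3*arr[3] - 5
Before a[p] := 2*p + p - 9: (z >= arr[3] - 12 ==> 2*z >= 2) && 3*p != 3*arr[3] - 5
Answer: WP = (z >= arr[3] - 12 ==> 2*z >= 2) && 3*p != 3*arr[3] - 5


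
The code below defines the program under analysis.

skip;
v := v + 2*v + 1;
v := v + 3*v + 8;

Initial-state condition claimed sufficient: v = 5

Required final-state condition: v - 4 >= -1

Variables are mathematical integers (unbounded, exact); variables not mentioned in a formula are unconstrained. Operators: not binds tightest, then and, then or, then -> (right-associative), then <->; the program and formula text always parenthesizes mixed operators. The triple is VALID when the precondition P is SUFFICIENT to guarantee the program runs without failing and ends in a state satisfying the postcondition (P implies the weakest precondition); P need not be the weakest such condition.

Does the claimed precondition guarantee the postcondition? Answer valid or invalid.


Working backward. After the program, the postcondition v - 4 >= -1 must hold; in canonical form it is v >= 3.
Before v := v + 3*v + 8: 4*v >= -5
Before v := v + 2*v + 1: 12*v >= -9
Before skip: 12*v >= -9
The weakest precondition is 12*v >= -9.
Check whether v = 5 implies it.
Every state satisfying the precondition satisfies the weakest precondition: the implication holds.
Answer: valid


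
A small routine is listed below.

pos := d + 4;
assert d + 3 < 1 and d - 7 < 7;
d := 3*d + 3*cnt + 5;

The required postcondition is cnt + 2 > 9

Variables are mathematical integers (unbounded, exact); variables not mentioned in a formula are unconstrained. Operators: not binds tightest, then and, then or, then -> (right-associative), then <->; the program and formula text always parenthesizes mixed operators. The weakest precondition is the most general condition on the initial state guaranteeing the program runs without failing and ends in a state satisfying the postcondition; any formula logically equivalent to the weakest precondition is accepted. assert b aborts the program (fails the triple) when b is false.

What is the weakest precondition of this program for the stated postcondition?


Working backward. After the program, the postcondition cnt + 2 > 9 must hold; in canonical form it is cnt > 7.
Before d := 3*d + 3*cnt + 5: cnt > 7
Before assert d + 3 < 1 and d - 7 < 7: d < -2 and d < 14 and cnt > 7
Before pos := d + 4: d < -2 and d < 14 and cnt > 7
Answer: WP = d < -2 and d < 14 and cnt > 7


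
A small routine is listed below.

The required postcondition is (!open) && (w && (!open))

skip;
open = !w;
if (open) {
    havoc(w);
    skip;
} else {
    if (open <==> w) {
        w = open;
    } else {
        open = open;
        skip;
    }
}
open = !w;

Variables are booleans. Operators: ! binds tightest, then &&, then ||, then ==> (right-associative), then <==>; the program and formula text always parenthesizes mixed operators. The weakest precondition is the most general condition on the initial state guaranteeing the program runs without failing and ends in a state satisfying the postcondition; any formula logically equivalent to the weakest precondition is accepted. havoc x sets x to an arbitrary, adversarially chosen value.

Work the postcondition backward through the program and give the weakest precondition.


Working backward. After the program, the postcondition (!open) && (w && (!open)) must hold; in canonical form it is (!open) && w.
Before open := !w: w
Then branch requires false; else branch requires ((open <==> w) ==> open) && ((!(open <==> w)) ==> w).
Before the if: (!open) && ((!open) ==> (((open <==> w) ==> open) && ((!(open <==> w)) ==> w)))
Before open := !w: w && (w ==> ((((!w) <==> w) ==> (!w)) && ((!((!w) <==> w)) ==> w)))
Before skip: w && (w ==> ((((!w) <==> w) ==> (!w)) && ((!((!w) <==> w)) ==> w)))
Answer: WP = w && (w ==> ((((!w) <==> w) ==> (!w)) && ((!((!w) <==> w)) ==> w)))


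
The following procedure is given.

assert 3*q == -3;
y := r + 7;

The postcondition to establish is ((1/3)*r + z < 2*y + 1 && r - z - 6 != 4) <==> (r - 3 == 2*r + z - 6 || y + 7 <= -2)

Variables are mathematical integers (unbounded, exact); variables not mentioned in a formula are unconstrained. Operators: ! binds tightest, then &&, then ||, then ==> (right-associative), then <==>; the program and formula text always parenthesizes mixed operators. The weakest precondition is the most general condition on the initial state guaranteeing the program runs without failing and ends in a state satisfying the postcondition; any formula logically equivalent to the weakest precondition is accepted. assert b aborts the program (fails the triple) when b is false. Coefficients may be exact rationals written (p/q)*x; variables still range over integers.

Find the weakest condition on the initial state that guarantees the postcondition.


Working backward. After the program, the postcondition ((1/3)*r + z < 2*y + 1 && r - z - 6 != 4) <==> (r - 3 == 2*r + z - 6 || y + 7 <= -2) must hold; in canonical form it is ((1/3)*r + z < 2*y + 1 && r != z + 10) <==> (r + z == 3 || y <= -9).
Before y := r + 7: (z < (5/3)*r + 15 && r != z + 10) <==> (r + z == 3 || r <= -16)
Before assert 3*q == -3: 3*q == -3 && ((z < (5/3)*r + 15 && r != z + 10) <==> (r + z == 3 || r <= -16))
Answer: WP = 3*q == -3 && ((z < (5/3)*r + 15 && r != z + 10) <==> (r + z == 3 || r <= -16))
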